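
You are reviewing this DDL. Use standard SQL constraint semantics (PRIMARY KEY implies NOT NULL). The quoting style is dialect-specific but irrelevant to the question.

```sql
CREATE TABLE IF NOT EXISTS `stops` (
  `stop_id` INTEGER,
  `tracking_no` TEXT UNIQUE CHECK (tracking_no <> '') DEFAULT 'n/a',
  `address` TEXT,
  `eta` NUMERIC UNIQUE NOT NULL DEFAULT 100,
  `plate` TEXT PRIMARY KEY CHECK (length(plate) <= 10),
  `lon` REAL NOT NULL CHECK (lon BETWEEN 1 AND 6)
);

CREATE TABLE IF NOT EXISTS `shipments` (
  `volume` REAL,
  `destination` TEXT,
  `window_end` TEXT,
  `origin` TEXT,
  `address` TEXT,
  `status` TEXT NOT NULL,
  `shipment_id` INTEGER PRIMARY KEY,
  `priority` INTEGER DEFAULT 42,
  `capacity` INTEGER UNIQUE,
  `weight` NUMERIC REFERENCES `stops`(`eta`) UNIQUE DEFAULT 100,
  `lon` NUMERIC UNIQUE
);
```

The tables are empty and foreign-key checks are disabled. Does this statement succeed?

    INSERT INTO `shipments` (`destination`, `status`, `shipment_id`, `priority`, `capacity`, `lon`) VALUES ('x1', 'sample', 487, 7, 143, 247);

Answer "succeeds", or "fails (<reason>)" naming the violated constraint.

succeeds

NOT NULL columns: shipment_id is supplied; status is supplied.
No constraint is violated.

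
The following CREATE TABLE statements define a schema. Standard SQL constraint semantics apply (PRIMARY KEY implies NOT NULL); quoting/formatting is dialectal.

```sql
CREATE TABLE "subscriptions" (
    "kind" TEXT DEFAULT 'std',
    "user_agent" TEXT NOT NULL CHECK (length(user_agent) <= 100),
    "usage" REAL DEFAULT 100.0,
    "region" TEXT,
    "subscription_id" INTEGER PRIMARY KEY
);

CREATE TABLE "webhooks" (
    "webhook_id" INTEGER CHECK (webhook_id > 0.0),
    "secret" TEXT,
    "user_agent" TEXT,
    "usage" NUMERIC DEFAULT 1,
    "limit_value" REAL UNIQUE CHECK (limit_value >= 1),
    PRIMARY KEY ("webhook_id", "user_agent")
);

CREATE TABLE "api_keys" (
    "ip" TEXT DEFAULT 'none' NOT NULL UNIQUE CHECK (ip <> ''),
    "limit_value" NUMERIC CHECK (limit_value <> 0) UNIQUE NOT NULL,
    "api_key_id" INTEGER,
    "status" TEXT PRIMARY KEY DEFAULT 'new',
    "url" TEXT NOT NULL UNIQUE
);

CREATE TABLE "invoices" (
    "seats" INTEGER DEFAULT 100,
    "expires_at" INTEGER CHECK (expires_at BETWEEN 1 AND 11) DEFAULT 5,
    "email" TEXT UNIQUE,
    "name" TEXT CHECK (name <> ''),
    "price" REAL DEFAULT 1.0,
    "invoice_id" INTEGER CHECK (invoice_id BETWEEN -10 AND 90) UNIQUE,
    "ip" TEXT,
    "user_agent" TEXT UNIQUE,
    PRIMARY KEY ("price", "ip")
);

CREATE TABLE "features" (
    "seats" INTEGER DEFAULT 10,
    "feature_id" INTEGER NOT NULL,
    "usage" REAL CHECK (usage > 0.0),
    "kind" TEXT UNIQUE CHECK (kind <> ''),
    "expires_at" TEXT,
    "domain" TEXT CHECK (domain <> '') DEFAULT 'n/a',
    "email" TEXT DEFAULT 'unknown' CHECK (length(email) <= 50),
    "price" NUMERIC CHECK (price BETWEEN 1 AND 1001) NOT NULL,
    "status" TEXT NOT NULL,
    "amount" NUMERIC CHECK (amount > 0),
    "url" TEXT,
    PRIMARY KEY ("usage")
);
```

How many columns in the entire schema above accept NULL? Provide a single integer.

subscriptions: 3 nullable (kind, usage, region — PK (subscription_id) and explicit NOT NULL columns excluded).
webhooks: 3 nullable (secret, usage, limit_value — PK (webhook_id, user_agent) and explicit NOT NULL columns excluded).
api_keys: 1 nullable (api_key_id — PK (status) and explicit NOT NULL columns excluded).
invoices: 6 nullable (seats, expires_at, email, name, invoice_id, user_agent — PK (price, ip) and explicit NOT NULL columns excluded).
features: 7 nullable (seats, kind, expires_at, domain, email, amount, url — PK (usage) and explicit NOT NULL columns excluded).
Total: 3 + 3 + 1 + 6 + 7 = 20.

20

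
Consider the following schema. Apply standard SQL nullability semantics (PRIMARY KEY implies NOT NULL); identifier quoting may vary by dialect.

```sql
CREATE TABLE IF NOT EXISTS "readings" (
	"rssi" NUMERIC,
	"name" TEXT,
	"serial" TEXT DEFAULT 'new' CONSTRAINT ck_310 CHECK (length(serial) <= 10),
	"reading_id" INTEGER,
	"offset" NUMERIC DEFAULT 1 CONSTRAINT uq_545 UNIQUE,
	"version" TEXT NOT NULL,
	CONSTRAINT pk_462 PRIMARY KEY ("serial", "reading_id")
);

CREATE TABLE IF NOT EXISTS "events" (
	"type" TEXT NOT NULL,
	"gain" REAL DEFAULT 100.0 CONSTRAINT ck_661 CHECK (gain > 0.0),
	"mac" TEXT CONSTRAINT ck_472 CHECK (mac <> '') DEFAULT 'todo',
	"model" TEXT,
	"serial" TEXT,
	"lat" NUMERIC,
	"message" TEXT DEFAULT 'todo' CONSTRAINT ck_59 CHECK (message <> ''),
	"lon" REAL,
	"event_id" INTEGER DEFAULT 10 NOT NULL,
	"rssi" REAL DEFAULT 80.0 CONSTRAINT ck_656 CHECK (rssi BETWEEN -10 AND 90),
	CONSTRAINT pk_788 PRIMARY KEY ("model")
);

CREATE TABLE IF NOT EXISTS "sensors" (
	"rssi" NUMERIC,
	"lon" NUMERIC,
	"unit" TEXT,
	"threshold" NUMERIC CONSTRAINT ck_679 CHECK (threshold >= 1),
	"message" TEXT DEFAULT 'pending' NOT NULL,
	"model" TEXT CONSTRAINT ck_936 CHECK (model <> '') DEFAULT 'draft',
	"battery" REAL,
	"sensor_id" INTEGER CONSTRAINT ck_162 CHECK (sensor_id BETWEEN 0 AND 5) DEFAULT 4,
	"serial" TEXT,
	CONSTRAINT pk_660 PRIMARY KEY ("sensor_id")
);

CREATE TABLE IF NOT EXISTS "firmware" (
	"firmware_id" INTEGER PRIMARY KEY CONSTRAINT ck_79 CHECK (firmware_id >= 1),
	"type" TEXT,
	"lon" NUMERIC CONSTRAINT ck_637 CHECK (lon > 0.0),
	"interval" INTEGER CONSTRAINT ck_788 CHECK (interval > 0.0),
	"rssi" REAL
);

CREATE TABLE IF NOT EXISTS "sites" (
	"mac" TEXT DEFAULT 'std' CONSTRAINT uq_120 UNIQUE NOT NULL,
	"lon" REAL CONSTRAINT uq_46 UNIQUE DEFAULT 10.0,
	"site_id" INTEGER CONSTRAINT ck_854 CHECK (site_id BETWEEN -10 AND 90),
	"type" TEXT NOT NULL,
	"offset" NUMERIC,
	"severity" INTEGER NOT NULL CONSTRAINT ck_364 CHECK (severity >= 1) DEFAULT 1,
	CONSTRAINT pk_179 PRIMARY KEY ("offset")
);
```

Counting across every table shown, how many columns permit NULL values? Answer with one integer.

23

readings: 3 nullable (rssi, name, offset — PK (serial, reading_id) and explicit NOT NULL columns excluded).
events: 7 nullable (gain, mac, serial, lat, message, lon, rssi — PK (model) and explicit NOT NULL columns excluded).
sensors: 7 nullable (rssi, lon, unit, threshold, model, battery, serial — PK (sensor_id) and explicit NOT NULL columns excluded).
firmware: 4 nullable (type, lon, interval, rssi — PK (firmware_id) and explicit NOT NULL columns excluded).
sites: 2 nullable (lon, site_id — PK (offset) and explicit NOT NULL columns excluded).
Total: 3 + 7 + 7 + 4 + 2 = 23.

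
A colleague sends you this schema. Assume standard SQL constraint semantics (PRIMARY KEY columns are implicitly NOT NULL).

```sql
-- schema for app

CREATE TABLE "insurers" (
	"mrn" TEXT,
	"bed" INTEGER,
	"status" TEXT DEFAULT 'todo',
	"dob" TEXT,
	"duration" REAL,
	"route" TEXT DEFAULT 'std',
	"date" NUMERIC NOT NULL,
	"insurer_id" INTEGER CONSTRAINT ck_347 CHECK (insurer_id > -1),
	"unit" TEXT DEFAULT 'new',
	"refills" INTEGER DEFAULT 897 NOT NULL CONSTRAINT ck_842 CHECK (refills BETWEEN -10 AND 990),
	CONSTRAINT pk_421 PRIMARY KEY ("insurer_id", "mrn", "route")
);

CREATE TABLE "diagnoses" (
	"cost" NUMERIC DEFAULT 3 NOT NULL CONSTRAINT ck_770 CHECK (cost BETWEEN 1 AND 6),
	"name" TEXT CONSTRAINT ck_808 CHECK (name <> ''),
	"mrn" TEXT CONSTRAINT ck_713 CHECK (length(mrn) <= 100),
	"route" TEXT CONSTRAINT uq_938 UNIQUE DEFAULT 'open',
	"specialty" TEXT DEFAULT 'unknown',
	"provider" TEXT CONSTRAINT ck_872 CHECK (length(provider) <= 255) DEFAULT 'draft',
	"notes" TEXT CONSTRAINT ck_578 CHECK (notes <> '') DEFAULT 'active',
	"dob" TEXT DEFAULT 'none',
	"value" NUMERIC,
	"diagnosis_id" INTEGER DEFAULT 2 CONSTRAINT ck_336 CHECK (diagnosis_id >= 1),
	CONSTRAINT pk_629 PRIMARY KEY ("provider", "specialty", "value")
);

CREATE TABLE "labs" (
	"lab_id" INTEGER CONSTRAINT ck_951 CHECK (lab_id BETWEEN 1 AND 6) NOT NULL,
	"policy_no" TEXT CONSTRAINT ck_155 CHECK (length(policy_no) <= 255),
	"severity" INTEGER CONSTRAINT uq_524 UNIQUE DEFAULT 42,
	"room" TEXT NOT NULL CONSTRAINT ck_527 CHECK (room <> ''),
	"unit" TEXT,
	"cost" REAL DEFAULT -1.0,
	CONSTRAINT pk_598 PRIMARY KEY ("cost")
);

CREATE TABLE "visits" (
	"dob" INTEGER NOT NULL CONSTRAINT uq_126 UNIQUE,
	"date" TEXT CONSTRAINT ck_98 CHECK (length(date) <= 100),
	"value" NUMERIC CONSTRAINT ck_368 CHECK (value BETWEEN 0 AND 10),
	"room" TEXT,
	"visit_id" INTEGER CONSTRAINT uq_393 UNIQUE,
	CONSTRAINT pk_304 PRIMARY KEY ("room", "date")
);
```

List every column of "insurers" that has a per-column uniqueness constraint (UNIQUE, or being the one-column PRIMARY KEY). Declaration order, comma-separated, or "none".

none

- mrn: part of a composite PRIMARY KEY — only the tuple is unique, not this column on its own.
- bed: no UNIQUE or single-column PK constraint.
- status: no UNIQUE or single-column PK constraint.
- dob: no UNIQUE or single-column PK constraint.
- duration: no UNIQUE or single-column PK constraint.
- route: part of a composite PRIMARY KEY — only the tuple is unique, not this column on its own.
- date: no UNIQUE or single-column PK constraint.
- insurer_id: part of a composite PRIMARY KEY — only the tuple is unique, not this column on its own.
- unit: no UNIQUE or single-column PK constraint.
- refills: no UNIQUE or single-column PK constraint.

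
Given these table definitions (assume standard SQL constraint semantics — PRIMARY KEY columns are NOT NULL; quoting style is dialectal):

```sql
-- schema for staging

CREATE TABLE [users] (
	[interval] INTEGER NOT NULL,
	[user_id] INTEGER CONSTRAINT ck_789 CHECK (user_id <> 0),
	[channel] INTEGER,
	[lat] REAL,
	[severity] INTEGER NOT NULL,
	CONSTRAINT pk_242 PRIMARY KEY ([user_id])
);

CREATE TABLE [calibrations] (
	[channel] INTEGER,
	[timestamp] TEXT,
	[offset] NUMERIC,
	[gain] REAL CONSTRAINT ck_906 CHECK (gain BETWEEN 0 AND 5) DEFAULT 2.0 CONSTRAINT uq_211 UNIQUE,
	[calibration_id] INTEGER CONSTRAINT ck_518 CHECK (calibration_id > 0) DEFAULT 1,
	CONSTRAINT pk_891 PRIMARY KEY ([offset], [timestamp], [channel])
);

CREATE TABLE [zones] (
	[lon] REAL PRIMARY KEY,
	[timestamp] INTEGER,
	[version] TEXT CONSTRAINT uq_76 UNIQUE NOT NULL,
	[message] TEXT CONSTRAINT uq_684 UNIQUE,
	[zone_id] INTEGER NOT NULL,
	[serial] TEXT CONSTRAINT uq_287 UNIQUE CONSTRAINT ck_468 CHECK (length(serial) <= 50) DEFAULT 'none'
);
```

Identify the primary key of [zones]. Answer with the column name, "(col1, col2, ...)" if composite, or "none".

lon

lon is declared PRIMARY KEY inline on the column.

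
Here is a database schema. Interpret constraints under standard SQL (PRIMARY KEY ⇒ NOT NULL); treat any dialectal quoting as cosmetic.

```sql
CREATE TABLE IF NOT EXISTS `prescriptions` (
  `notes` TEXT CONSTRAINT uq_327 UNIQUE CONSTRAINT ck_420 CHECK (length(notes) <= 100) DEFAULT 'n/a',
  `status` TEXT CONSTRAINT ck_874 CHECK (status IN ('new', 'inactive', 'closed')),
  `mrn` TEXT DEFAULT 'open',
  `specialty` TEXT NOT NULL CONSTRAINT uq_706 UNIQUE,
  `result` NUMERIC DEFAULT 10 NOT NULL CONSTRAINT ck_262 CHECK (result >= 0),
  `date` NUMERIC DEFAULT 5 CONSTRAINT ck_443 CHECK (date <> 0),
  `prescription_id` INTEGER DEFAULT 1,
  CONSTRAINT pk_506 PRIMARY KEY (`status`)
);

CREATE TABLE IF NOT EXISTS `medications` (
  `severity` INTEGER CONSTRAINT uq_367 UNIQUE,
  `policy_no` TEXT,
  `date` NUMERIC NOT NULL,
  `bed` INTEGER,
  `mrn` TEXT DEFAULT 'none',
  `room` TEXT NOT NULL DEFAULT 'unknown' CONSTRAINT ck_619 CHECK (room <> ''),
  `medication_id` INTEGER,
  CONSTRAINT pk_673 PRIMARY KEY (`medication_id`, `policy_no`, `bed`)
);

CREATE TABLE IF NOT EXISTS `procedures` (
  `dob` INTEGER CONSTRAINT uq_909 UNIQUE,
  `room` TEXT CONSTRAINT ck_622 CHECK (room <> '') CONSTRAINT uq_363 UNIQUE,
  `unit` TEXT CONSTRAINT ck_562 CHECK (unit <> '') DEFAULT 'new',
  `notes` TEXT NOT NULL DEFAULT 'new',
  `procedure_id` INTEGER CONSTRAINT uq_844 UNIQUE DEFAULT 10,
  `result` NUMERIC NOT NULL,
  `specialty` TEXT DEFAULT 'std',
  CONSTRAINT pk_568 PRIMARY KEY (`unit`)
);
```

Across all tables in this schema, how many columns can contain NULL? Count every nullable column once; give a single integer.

10

prescriptions: 4 nullable (notes, mrn, date, prescription_id — PK (status) and explicit NOT NULL columns excluded).
medications: 2 nullable (severity, mrn — PK (medication_id, policy_no, bed) and explicit NOT NULL columns excluded).
procedures: 4 nullable (dob, room, procedure_id, specialty — PK (unit) and explicit NOT NULL columns excluded).
Total: 4 + 2 + 4 = 10.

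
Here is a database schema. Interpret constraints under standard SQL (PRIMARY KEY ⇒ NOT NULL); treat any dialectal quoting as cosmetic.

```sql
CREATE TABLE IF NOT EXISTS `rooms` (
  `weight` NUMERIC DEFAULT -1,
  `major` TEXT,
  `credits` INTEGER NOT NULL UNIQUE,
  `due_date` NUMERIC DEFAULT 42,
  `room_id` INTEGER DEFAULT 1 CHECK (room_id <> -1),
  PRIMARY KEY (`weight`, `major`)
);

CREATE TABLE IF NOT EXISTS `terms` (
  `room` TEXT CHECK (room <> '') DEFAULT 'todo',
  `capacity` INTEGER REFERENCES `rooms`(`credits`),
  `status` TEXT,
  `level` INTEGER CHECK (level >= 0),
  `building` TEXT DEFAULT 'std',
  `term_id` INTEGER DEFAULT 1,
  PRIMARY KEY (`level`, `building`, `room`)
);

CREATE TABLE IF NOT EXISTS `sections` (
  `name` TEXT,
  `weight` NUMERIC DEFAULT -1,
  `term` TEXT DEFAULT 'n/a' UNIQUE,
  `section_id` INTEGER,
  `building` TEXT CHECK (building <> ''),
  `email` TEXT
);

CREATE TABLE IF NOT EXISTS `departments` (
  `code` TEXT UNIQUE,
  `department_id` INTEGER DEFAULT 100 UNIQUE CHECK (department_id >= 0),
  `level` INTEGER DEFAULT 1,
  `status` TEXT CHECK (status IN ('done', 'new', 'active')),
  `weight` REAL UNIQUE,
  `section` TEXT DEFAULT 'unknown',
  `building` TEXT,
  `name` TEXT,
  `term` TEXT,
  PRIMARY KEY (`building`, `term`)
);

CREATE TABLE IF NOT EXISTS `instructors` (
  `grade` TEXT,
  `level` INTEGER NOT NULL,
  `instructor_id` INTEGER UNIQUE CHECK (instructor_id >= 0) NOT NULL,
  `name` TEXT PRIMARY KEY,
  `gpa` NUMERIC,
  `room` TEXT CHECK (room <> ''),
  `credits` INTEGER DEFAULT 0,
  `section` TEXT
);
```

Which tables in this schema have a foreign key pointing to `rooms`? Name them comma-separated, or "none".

terms

- terms.capacity references rooms(credits).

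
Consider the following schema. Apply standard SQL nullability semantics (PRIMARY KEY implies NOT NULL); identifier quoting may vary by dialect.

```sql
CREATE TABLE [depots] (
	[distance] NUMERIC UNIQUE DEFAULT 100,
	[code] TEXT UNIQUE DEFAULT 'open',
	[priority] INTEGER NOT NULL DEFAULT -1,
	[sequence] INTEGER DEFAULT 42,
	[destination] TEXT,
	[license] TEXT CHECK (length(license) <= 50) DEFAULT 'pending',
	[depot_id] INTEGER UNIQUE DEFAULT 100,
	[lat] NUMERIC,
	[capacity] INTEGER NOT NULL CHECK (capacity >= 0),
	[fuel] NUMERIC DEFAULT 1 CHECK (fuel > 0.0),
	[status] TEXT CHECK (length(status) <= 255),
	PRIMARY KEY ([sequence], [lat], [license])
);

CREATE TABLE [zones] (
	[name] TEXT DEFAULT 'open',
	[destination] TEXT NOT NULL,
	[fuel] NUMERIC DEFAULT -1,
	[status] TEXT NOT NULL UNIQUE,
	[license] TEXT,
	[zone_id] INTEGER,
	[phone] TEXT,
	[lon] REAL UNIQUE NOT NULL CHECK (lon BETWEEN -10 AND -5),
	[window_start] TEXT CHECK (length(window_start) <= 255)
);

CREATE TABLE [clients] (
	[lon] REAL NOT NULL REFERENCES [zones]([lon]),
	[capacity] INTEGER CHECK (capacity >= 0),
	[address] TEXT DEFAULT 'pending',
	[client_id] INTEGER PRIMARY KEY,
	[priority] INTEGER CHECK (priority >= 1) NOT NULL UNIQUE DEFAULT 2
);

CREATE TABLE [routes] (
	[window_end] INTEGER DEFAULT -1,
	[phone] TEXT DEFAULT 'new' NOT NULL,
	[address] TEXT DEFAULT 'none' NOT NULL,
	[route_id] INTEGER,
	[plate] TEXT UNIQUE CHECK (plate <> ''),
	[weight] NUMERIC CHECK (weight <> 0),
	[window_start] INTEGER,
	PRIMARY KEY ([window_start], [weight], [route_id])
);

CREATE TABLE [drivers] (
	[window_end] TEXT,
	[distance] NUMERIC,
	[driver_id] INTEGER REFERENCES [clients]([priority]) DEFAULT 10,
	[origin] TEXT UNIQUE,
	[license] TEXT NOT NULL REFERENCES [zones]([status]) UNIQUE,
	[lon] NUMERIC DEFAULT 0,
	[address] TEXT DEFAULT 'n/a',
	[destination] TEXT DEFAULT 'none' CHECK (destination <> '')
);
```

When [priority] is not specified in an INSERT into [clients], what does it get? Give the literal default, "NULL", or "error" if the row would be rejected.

2

priority has an explicit DEFAULT 2.
When the column is omitted from an INSERT, that default is used.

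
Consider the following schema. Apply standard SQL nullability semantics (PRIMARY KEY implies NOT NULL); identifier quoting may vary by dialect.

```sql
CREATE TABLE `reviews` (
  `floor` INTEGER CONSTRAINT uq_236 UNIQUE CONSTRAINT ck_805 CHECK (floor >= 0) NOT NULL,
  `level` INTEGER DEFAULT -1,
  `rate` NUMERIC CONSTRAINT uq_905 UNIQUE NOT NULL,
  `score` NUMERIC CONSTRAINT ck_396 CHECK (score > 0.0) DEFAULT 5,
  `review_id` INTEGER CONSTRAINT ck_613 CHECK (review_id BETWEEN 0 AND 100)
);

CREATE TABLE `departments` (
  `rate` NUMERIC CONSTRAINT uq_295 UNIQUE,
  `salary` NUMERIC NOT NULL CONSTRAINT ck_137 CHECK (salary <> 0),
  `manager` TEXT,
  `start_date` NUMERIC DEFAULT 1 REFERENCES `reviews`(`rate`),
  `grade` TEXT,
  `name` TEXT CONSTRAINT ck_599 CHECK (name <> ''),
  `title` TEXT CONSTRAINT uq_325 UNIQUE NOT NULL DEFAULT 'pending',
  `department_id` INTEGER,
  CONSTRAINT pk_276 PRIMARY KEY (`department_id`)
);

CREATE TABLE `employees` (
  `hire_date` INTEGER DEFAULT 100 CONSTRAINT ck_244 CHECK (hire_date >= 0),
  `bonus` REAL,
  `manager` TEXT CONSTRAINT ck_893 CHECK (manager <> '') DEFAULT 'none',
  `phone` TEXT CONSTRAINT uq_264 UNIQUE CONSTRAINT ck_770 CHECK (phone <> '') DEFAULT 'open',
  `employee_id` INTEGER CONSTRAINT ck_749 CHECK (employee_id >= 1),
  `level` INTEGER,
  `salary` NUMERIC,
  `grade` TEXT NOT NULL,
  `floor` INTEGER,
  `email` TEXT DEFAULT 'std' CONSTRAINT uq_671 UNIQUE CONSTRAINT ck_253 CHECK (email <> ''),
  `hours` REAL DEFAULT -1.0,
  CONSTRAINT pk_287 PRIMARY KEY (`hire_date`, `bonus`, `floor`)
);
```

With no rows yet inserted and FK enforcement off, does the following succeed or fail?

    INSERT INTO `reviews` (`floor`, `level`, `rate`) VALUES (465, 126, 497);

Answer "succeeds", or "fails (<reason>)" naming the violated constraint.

succeeds

NOT NULL columns: floor is supplied; rate is supplied.
CHECK constraints: 465 satisfies (floor >= 0).
No constraint is violated.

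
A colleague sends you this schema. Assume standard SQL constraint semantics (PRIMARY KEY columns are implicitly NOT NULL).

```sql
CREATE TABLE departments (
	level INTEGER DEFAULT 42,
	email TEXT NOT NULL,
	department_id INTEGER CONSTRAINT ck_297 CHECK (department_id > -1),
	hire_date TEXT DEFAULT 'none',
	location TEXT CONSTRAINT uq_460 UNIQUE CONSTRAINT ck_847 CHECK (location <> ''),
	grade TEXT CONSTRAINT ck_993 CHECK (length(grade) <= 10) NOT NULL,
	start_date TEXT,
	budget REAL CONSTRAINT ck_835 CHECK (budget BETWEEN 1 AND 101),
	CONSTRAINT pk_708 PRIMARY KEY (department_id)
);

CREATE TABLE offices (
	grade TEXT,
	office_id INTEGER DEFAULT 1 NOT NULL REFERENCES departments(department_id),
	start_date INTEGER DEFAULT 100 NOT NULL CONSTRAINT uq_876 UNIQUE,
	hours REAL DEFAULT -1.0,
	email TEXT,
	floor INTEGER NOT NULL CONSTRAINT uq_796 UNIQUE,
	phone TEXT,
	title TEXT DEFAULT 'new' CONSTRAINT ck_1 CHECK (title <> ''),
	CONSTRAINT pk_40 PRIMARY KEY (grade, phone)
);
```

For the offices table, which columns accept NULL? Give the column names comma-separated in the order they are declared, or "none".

hours, email, title

- grade: part of the PRIMARY KEY, which implies NOT NULL → not nullable.
- office_id: declared NOT NULL → not nullable.
- start_date: declared NOT NULL → not nullable.
- hours: DEFAULT only fills an omitted column; an explicit NULL is still allowed → nullable.
- email: no NOT NULL constraint applies → nullable.
- floor: declared NOT NULL → not nullable.
- phone: part of the PRIMARY KEY, which implies NOT NULL → not nullable.
- title: CHECK does not forbid NULL (a CHECK constraint passes when its expression is NULL) → nullable.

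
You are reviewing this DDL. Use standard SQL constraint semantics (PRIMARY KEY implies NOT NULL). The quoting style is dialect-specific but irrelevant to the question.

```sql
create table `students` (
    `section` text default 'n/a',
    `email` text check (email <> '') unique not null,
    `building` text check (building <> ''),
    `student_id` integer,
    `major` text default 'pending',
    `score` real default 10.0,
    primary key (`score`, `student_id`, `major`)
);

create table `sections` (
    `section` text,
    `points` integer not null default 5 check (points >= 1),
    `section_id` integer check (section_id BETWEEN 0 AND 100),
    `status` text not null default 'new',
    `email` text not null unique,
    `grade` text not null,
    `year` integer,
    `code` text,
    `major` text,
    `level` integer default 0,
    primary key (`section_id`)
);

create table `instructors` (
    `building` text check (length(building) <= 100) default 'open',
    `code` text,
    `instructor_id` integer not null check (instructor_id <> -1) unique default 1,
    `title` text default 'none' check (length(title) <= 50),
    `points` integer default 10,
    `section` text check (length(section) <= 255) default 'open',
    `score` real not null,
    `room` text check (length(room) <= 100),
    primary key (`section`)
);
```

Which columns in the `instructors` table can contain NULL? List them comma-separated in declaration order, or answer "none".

- building: CHECK does not forbid NULL (a CHECK constraint passes when its expression is NULL) → nullable.
- code: no NOT NULL constraint applies → nullable.
- instructor_id: declared NOT NULL → not nullable.
- title: CHECK does not forbid NULL (a CHECK constraint passes when its expression is NULL) → nullable.
- points: DEFAULT only fills an omitted column; an explicit NULL is still allowed → nullable.
- section: part of the PRIMARY KEY, which implies NOT NULL → not nullable.
- score: declared NOT NULL → not nullable.
- room: CHECK does not forbid NULL (a CHECK constraint passes when its expression is NULL) → nullable.

building, code, title, points, room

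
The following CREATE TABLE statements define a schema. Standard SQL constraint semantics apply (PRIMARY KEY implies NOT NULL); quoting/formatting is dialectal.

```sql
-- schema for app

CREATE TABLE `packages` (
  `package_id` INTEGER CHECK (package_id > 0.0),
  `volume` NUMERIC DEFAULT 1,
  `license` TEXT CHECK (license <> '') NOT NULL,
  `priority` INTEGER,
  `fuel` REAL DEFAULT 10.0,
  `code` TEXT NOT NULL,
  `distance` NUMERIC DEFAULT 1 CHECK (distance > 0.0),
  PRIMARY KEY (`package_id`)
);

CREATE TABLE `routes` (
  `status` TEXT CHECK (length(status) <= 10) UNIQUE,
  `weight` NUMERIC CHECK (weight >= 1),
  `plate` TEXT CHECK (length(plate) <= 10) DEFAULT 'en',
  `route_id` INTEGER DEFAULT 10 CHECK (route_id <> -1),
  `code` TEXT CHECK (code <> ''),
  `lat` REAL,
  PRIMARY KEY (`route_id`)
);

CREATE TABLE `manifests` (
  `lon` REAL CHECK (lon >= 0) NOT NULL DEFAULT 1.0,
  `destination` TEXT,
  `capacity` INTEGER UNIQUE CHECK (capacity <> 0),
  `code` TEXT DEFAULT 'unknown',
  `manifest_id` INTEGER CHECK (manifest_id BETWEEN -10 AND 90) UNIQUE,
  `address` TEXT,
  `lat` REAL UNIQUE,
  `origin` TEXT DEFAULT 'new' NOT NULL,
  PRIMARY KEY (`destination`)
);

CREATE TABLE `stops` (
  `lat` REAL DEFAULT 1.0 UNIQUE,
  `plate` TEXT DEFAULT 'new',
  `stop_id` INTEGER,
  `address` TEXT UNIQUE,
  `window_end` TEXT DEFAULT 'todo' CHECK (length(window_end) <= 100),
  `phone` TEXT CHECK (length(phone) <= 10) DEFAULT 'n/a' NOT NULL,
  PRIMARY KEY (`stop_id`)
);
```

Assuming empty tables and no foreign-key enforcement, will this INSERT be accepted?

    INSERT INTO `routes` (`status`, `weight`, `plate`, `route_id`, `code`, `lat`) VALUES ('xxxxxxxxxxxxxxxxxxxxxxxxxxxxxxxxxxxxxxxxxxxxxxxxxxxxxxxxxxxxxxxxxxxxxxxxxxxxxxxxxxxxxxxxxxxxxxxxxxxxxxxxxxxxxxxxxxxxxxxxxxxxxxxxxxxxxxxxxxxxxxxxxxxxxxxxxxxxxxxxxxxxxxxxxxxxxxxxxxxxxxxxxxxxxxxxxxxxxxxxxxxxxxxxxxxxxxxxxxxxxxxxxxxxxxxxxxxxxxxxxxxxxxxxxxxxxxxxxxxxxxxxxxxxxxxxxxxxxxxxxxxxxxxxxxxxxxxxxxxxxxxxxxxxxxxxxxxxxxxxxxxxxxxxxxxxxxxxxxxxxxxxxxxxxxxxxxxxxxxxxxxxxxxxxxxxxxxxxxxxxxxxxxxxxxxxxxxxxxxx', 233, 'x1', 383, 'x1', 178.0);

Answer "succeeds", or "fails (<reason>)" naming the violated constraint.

fails (CHECK on status)

The value 'xxxxxxxxxxxxxxxxxxxxxxxxxxxxxxxxxxxxxxxxxxxxxxxxxxxxxxxxxxxxxxxxxxxxxxxxxxxxxxxxxxxxxxxxxxxxxxxxxxxxxxxxxxxxxxxxxxxxxxxxxxxxxxxxxxxxxxxxxxxxxxxxxxxxxxxxxxxxxxxxxxxxxxxxxxxxxxxxxxxxxxxxxxxxxxxxxxxxxxxxxxxxxxxxxxxxxxxxxxxxxxxxxxxxxxxxxxxxxxxxxxxxxxxxxxxxxxxxxxxxxxxxxxxxxxxxxxxxxxxxxxxxxxxxxxxxxxxxxxxxxxxxxxxxxxxxxxxxxxxxxxxxxxxxxxxxxxxxxxxxxxxxxxxxxxxxxxxxxxxxxxxxxxxxxxxxxxxxxxxxxxxxxxxxxxxxxxxxxxxx' for status violates CHECK (length(status) <= 10).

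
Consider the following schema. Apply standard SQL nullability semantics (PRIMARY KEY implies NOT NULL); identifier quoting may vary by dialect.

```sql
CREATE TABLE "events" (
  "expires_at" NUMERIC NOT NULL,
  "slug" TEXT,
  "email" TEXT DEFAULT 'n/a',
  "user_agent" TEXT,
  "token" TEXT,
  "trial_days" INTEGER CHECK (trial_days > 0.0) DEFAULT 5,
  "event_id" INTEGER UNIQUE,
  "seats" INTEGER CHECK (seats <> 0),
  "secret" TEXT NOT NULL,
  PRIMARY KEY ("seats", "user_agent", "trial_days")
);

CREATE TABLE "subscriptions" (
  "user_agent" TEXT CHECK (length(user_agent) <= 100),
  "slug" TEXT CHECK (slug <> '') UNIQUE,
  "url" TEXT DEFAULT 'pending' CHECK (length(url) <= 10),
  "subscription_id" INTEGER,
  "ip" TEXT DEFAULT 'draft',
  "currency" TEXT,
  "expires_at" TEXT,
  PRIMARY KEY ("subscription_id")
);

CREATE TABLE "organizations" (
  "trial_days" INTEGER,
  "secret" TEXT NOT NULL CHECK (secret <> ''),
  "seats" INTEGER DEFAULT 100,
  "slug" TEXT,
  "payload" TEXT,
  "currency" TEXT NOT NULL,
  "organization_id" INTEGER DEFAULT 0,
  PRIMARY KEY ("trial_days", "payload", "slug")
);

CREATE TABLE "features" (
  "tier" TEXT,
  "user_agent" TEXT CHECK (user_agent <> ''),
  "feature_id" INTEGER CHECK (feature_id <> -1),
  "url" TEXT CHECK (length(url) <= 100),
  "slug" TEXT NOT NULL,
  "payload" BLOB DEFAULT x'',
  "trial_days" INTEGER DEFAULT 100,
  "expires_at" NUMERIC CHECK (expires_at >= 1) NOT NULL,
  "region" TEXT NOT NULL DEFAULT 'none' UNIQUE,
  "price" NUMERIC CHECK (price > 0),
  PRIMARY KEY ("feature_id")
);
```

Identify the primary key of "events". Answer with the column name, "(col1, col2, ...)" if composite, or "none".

A table-level PRIMARY KEY clause names 3 columns: seats, user_agent, trial_days.
This is a composite key — the combination is unique, not each column individually.

(seats, user_agent, trial_days)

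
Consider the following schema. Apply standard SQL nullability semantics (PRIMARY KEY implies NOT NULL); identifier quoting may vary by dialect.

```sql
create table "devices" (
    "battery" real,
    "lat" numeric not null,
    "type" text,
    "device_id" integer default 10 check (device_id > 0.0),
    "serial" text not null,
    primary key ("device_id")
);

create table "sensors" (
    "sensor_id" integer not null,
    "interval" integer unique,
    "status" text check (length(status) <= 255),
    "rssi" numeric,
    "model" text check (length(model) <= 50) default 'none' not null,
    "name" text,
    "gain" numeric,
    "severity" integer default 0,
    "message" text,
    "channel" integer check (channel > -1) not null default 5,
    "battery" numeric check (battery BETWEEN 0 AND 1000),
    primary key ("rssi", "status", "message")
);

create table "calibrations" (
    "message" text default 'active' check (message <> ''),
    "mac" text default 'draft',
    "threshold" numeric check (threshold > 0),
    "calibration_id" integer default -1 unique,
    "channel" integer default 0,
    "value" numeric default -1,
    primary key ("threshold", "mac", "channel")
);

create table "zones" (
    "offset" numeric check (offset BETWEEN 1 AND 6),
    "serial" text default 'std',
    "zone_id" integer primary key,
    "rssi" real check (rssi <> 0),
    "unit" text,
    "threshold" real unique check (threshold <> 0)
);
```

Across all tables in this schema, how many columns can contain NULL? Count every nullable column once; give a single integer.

devices: 2 nullable (battery, type — PK (device_id) and explicit NOT NULL columns excluded).
sensors: 5 nullable (interval, name, gain, severity, battery — PK (rssi, status, message) and explicit NOT NULL columns excluded).
calibrations: 3 nullable (message, calibration_id, value — PK (threshold, mac, channel) and explicit NOT NULL columns excluded).
zones: 5 nullable (offset, serial, rssi, unit, threshold — PK (zone_id) and explicit NOT NULL columns excluded).
Total: 2 + 5 + 3 + 5 = 15.

15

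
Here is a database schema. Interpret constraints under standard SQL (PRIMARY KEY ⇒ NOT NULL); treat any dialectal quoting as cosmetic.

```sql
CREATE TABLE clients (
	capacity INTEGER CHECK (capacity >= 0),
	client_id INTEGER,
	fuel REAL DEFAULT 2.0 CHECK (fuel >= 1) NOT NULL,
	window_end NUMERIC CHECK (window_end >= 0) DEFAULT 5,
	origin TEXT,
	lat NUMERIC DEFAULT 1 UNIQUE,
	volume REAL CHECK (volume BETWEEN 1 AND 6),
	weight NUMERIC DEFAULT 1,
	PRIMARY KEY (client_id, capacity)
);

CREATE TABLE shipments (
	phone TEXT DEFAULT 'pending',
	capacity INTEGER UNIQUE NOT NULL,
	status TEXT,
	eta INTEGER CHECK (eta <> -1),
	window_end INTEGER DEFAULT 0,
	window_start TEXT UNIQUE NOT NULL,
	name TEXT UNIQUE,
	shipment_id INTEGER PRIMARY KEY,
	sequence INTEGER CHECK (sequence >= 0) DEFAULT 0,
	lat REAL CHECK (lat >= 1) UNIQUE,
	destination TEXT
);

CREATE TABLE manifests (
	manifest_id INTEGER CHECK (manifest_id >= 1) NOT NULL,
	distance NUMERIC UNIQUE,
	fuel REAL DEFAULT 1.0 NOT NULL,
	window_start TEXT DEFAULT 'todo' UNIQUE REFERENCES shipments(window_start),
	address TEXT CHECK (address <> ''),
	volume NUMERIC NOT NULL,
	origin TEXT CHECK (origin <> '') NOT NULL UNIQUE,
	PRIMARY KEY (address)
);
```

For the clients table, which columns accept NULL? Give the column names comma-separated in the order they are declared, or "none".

window_end, origin, lat, volume, weight

- capacity: part of the PRIMARY KEY, which implies NOT NULL → not nullable.
- client_id: part of the PRIMARY KEY, which implies NOT NULL → not nullable.
- fuel: declared NOT NULL → not nullable.
- window_end: CHECK does not forbid NULL (a CHECK constraint passes when its expression is NULL) → nullable.
- origin: no NOT NULL constraint applies → nullable.
- lat: UNIQUE does not imply NOT NULL → nullable.
- volume: CHECK does not forbid NULL (a CHECK constraint passes when its expression is NULL) → nullable.
- weight: DEFAULT only fills an omitted column; an explicit NULL is still allowed → nullable.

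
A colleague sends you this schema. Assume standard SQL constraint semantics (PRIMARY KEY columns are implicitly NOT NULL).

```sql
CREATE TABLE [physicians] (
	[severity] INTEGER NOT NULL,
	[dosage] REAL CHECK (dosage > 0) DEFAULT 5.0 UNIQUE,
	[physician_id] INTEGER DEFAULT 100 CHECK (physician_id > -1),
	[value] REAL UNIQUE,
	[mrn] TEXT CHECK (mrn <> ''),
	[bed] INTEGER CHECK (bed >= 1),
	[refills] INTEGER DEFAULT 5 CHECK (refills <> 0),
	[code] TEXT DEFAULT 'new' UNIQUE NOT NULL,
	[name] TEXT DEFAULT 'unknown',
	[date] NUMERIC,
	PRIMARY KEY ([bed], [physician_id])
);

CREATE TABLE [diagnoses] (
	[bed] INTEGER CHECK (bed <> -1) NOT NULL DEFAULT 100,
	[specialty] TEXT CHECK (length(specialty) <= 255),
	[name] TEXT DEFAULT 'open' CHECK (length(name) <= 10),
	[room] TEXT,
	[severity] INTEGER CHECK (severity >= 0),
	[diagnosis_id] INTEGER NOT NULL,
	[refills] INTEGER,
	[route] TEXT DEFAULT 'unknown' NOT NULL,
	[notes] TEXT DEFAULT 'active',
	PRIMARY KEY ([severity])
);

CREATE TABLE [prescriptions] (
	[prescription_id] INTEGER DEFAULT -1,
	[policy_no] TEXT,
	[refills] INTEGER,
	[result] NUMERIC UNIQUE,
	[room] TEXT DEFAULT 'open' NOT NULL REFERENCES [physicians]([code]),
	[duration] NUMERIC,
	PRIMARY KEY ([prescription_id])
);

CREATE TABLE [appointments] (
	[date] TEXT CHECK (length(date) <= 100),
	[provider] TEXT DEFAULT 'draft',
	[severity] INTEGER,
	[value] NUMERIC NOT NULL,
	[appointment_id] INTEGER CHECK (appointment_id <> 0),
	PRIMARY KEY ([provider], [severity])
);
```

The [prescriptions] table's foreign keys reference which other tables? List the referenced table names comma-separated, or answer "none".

physicians

- room REFERENCES physicians(code).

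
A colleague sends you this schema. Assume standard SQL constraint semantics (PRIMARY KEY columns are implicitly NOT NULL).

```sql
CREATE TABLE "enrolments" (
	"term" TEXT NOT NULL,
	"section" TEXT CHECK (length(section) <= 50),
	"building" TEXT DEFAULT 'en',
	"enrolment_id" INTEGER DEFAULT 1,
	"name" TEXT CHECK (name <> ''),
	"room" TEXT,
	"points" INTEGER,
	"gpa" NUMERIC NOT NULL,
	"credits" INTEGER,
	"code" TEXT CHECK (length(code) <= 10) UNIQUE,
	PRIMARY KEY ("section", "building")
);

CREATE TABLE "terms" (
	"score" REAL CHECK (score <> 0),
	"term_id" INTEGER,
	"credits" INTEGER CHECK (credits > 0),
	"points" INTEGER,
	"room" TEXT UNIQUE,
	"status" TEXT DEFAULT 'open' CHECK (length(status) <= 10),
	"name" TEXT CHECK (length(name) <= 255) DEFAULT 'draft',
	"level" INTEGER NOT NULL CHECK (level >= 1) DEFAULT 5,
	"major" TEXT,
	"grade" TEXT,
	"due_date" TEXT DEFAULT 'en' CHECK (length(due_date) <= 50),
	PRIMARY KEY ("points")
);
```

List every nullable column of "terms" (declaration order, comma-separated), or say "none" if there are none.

- score: CHECK does not forbid NULL (a CHECK constraint passes when its expression is NULL) → nullable.
- term_id: no NOT NULL constraint applies → nullable.
- credits: CHECK does not forbid NULL (a CHECK constraint passes when its expression is NULL) → nullable.
- points: part of the PRIMARY KEY, which implies NOT NULL → not nullable.
- room: UNIQUE does not imply NOT NULL → nullable.
- status: CHECK does not forbid NULL (a CHECK constraint passes when its expression is NULL) → nullable.
- name: CHECK does not forbid NULL (a CHECK constraint passes when its expression is NULL) → nullable.
- level: declared NOT NULL → not nullable.
- major: no NOT NULL constraint applies → nullable.
- grade: no NOT NULL constraint applies → nullable.
- due_date: CHECK does not forbid NULL (a CHECK constraint passes when its expression is NULL) → nullable.

score, term_id, credits, room, status, name, major, grade, due_date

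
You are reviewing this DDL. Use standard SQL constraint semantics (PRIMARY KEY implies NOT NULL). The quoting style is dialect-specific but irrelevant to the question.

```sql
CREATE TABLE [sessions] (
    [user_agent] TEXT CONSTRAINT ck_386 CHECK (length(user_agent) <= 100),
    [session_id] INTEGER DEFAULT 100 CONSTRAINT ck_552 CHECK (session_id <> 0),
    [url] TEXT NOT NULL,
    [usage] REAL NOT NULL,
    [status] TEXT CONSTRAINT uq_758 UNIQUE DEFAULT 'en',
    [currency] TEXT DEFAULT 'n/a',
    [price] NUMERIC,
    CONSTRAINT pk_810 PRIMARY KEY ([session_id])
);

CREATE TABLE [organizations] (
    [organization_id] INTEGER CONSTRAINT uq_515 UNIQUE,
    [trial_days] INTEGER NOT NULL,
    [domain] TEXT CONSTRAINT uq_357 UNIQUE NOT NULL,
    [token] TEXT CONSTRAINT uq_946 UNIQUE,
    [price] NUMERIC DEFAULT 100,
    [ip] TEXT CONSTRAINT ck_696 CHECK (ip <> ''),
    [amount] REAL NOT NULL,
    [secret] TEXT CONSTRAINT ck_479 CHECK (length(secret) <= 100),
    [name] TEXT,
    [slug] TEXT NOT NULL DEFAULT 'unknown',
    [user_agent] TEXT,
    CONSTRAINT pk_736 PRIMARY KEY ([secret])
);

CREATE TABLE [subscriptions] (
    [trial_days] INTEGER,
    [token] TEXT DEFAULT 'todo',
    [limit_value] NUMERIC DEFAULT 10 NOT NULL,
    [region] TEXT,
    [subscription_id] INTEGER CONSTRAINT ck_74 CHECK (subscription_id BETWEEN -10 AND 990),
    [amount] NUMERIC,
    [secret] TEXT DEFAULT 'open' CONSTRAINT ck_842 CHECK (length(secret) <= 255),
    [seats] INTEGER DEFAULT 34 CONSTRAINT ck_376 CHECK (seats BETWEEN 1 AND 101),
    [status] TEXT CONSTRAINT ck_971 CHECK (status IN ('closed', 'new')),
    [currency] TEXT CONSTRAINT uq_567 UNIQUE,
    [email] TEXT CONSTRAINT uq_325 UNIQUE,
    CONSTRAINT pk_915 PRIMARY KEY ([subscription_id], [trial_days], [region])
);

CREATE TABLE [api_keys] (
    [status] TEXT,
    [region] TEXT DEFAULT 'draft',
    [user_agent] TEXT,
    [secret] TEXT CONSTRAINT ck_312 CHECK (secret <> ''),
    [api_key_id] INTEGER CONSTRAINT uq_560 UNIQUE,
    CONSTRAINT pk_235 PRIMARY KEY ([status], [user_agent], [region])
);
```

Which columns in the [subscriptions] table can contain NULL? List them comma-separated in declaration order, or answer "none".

token, amount, secret, seats, status, currency, email

- trial_days: part of the PRIMARY KEY, which implies NOT NULL → not nullable.
- token: DEFAULT only fills an omitted column; an explicit NULL is still allowed → nullable.
- limit_value: declared NOT NULL → not nullable.
- region: part of the PRIMARY KEY, which implies NOT NULL → not nullable.
- subscription_id: part of the PRIMARY KEY, which implies NOT NULL → not nullable.
- amount: no NOT NULL constraint applies → nullable.
- secret: CHECK does not forbid NULL (a CHECK constraint passes when its expression is NULL) → nullable.
- seats: CHECK does not forbid NULL (a CHECK constraint passes when its expression is NULL) → nullable.
- status: CHECK does not forbid NULL (a CHECK constraint passes when its expression is NULL) → nullable.
- currency: UNIQUE does not imply NOT NULL → nullable.
- email: UNIQUE does not imply NOT NULL → nullable.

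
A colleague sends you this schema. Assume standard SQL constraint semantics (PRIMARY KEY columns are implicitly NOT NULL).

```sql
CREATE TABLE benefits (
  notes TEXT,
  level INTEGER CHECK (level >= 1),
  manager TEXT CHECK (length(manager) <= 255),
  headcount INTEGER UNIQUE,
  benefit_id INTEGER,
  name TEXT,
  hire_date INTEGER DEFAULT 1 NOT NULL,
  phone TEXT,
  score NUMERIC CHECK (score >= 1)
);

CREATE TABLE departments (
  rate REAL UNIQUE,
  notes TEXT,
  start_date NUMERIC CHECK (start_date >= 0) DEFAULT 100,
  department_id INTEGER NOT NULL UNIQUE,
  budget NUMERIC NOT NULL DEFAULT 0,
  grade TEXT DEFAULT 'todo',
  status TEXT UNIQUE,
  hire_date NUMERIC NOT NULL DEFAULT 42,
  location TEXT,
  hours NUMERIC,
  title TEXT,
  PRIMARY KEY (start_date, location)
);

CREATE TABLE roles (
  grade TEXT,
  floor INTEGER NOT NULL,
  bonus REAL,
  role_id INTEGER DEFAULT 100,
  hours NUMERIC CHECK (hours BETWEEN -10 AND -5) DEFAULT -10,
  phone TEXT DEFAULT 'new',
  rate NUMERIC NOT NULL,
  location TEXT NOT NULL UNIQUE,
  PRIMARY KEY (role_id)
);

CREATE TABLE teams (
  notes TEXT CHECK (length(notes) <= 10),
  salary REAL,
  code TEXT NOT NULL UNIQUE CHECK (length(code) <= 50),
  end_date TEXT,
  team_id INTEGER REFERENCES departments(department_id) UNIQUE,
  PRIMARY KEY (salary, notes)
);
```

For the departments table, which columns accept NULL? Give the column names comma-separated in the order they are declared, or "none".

rate, notes, grade, status, hours, title

- rate: UNIQUE does not imply NOT NULL → nullable.
- notes: no NOT NULL constraint applies → nullable.
- start_date: part of the PRIMARY KEY, which implies NOT NULL → not nullable.
- department_id: declared NOT NULL → not nullable.
- budget: declared NOT NULL → not nullable.
- grade: DEFAULT only fills an omitted column; an explicit NULL is still allowed → nullable.
- status: UNIQUE does not imply NOT NULL → nullable.
- hire_date: declared NOT NULL → not nullable.
- location: part of the PRIMARY KEY, which implies NOT NULL → not nullable.
- hours: no NOT NULL constraint applies → nullable.
- title: no NOT NULL constraint applies → nullable.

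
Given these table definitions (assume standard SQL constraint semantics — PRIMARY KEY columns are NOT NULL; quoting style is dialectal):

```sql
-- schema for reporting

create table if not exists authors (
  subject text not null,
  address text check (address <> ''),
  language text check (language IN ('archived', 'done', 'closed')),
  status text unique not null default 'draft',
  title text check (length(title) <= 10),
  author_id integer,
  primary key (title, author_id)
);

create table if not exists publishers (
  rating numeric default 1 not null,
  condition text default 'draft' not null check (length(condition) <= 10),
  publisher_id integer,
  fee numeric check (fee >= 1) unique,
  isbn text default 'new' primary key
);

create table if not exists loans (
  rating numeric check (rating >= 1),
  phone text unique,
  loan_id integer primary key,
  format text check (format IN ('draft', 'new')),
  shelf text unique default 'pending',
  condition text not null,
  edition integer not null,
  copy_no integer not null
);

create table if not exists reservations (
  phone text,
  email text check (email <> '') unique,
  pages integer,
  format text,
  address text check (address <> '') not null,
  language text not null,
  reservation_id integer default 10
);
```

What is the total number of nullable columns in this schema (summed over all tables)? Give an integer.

13

authors: 2 nullable (address, language — PK (title, author_id) and explicit NOT NULL columns excluded).
publishers: 2 nullable (publisher_id, fee — PK (isbn) and explicit NOT NULL columns excluded).
loans: 4 nullable (rating, phone, format, shelf — PK (loan_id) and explicit NOT NULL columns excluded).
reservations: 5 nullable (phone, email, pages, format, reservation_id — PK none and explicit NOT NULL columns excluded).
Total: 2 + 2 + 4 + 5 = 13.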